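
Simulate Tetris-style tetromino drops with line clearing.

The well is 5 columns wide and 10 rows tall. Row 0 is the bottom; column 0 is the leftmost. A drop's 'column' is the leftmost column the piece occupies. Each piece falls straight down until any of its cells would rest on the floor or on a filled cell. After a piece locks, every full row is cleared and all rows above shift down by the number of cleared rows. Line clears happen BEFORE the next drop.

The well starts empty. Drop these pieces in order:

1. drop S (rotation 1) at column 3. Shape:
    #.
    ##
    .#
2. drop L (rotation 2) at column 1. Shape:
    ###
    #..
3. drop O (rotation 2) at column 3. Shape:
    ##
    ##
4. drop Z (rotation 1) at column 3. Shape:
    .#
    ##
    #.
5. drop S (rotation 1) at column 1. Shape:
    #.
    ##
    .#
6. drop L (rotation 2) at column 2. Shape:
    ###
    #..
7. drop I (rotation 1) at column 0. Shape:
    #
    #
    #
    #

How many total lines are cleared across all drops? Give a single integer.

Answer: 0

Derivation:
Drop 1: S rot1 at col 3 lands with bottom-row=0; cleared 0 line(s) (total 0); column heights now [0 0 0 3 2], max=3
Drop 2: L rot2 at col 1 lands with bottom-row=2; cleared 0 line(s) (total 0); column heights now [0 4 4 4 2], max=4
Drop 3: O rot2 at col 3 lands with bottom-row=4; cleared 0 line(s) (total 0); column heights now [0 4 4 6 6], max=6
Drop 4: Z rot1 at col 3 lands with bottom-row=6; cleared 0 line(s) (total 0); column heights now [0 4 4 8 9], max=9
Drop 5: S rot1 at col 1 lands with bottom-row=4; cleared 0 line(s) (total 0); column heights now [0 7 6 8 9], max=9
Drop 6: L rot2 at col 2 lands with bottom-row=8; cleared 0 line(s) (total 0); column heights now [0 7 10 10 10], max=10
Drop 7: I rot1 at col 0 lands with bottom-row=0; cleared 0 line(s) (total 0); column heights now [4 7 10 10 10], max=10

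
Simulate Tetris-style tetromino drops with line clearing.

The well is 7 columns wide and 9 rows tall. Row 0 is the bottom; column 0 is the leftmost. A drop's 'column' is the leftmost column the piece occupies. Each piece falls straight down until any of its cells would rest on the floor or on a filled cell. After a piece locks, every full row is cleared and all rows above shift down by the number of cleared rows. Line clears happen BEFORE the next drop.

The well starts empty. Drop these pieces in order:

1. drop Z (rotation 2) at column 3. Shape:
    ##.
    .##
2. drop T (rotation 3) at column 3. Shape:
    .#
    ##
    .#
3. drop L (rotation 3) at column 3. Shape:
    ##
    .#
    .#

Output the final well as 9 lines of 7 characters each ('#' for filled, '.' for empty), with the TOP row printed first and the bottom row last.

Answer: .......
...##..
....#..
....#..
....#..
...##..
....#..
...##..
....##.

Derivation:
Drop 1: Z rot2 at col 3 lands with bottom-row=0; cleared 0 line(s) (total 0); column heights now [0 0 0 2 2 1 0], max=2
Drop 2: T rot3 at col 3 lands with bottom-row=2; cleared 0 line(s) (total 0); column heights now [0 0 0 4 5 1 0], max=5
Drop 3: L rot3 at col 3 lands with bottom-row=5; cleared 0 line(s) (total 0); column heights now [0 0 0 8 8 1 0], max=8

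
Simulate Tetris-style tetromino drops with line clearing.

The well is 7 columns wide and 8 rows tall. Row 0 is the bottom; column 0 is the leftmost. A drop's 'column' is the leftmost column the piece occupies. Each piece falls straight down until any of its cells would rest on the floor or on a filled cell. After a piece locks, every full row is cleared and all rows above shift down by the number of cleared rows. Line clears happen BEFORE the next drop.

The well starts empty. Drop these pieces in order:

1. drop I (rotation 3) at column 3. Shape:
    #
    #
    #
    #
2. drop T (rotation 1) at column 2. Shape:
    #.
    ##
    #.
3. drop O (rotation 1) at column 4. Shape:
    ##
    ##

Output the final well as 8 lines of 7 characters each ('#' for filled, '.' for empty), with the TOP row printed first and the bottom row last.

Answer: .......
.......
..#....
..##...
..##...
...#...
...###.
...###.

Derivation:
Drop 1: I rot3 at col 3 lands with bottom-row=0; cleared 0 line(s) (total 0); column heights now [0 0 0 4 0 0 0], max=4
Drop 2: T rot1 at col 2 lands with bottom-row=3; cleared 0 line(s) (total 0); column heights now [0 0 6 5 0 0 0], max=6
Drop 3: O rot1 at col 4 lands with bottom-row=0; cleared 0 line(s) (total 0); column heights now [0 0 6 5 2 2 0], max=6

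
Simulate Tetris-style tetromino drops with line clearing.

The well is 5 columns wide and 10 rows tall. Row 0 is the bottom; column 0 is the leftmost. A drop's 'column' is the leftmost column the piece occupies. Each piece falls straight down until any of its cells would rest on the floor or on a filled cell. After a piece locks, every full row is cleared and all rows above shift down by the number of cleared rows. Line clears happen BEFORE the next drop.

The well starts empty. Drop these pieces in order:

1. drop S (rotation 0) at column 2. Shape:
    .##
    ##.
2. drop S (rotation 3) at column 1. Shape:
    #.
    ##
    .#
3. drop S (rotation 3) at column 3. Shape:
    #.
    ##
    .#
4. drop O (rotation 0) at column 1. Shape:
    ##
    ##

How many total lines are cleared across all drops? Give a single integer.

Answer: 0

Derivation:
Drop 1: S rot0 at col 2 lands with bottom-row=0; cleared 0 line(s) (total 0); column heights now [0 0 1 2 2], max=2
Drop 2: S rot3 at col 1 lands with bottom-row=1; cleared 0 line(s) (total 0); column heights now [0 4 3 2 2], max=4
Drop 3: S rot3 at col 3 lands with bottom-row=2; cleared 0 line(s) (total 0); column heights now [0 4 3 5 4], max=5
Drop 4: O rot0 at col 1 lands with bottom-row=4; cleared 0 line(s) (total 0); column heights now [0 6 6 5 4], max=6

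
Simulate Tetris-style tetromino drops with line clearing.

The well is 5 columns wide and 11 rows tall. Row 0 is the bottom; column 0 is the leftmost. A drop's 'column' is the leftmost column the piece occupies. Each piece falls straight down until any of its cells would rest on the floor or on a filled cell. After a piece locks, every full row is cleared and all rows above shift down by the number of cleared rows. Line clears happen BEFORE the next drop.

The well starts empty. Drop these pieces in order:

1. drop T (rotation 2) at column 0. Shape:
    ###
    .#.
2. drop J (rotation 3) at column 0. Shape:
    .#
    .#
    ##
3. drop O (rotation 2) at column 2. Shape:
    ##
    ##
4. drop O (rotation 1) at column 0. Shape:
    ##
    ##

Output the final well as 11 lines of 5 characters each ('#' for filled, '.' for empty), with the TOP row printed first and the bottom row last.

Drop 1: T rot2 at col 0 lands with bottom-row=0; cleared 0 line(s) (total 0); column heights now [2 2 2 0 0], max=2
Drop 2: J rot3 at col 0 lands with bottom-row=2; cleared 0 line(s) (total 0); column heights now [3 5 2 0 0], max=5
Drop 3: O rot2 at col 2 lands with bottom-row=2; cleared 0 line(s) (total 0); column heights now [3 5 4 4 0], max=5
Drop 4: O rot1 at col 0 lands with bottom-row=5; cleared 0 line(s) (total 0); column heights now [7 7 4 4 0], max=7

Answer: .....
.....
.....
.....
##...
##...
.#...
.###.
####.
###..
.#...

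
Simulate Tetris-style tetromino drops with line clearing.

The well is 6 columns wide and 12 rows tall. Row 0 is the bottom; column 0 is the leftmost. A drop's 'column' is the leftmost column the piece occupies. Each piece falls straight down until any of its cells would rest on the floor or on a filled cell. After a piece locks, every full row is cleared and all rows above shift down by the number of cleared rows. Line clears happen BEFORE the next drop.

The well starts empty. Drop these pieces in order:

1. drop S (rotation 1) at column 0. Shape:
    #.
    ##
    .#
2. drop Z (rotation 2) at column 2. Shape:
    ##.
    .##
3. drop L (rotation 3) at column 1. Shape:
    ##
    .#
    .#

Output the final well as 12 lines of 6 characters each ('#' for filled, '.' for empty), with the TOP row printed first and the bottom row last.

Drop 1: S rot1 at col 0 lands with bottom-row=0; cleared 0 line(s) (total 0); column heights now [3 2 0 0 0 0], max=3
Drop 2: Z rot2 at col 2 lands with bottom-row=0; cleared 0 line(s) (total 0); column heights now [3 2 2 2 1 0], max=3
Drop 3: L rot3 at col 1 lands with bottom-row=2; cleared 0 line(s) (total 0); column heights now [3 5 5 2 1 0], max=5

Answer: ......
......
......
......
......
......
......
.##...
..#...
#.#...
####..
.#.##.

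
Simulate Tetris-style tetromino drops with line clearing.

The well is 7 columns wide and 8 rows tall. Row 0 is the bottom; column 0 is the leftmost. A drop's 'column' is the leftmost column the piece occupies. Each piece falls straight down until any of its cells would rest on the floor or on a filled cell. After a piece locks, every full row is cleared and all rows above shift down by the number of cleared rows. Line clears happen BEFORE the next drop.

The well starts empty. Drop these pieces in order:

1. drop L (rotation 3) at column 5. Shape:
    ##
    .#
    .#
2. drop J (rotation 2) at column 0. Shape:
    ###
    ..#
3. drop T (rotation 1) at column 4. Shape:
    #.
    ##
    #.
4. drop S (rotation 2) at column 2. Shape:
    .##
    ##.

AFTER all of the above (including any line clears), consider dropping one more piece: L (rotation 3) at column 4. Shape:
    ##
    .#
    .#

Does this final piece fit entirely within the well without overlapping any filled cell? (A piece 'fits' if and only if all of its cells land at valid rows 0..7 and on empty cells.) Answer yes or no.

Drop 1: L rot3 at col 5 lands with bottom-row=0; cleared 0 line(s) (total 0); column heights now [0 0 0 0 0 3 3], max=3
Drop 2: J rot2 at col 0 lands with bottom-row=0; cleared 0 line(s) (total 0); column heights now [2 2 2 0 0 3 3], max=3
Drop 3: T rot1 at col 4 lands with bottom-row=2; cleared 0 line(s) (total 0); column heights now [2 2 2 0 5 4 3], max=5
Drop 4: S rot2 at col 2 lands with bottom-row=4; cleared 0 line(s) (total 0); column heights now [2 2 5 6 6 4 3], max=6
Test piece L rot3 at col 4 (width 2): heights before test = [2 2 5 6 6 4 3]; fits = True

Answer: yes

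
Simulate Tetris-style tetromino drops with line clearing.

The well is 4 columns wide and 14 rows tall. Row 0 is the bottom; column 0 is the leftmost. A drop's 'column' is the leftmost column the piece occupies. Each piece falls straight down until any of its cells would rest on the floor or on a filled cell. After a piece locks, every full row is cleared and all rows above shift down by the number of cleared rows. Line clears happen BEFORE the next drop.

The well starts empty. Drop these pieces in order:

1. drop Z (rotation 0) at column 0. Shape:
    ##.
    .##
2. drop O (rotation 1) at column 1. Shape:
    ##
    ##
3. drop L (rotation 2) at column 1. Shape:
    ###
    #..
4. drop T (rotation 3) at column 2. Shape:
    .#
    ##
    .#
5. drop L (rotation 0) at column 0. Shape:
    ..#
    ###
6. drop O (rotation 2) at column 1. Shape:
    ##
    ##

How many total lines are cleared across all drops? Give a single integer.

Answer: 1

Derivation:
Drop 1: Z rot0 at col 0 lands with bottom-row=0; cleared 0 line(s) (total 0); column heights now [2 2 1 0], max=2
Drop 2: O rot1 at col 1 lands with bottom-row=2; cleared 0 line(s) (total 0); column heights now [2 4 4 0], max=4
Drop 3: L rot2 at col 1 lands with bottom-row=4; cleared 0 line(s) (total 0); column heights now [2 6 6 6], max=6
Drop 4: T rot3 at col 2 lands with bottom-row=6; cleared 0 line(s) (total 0); column heights now [2 6 8 9], max=9
Drop 5: L rot0 at col 0 lands with bottom-row=8; cleared 1 line(s) (total 1); column heights now [2 6 9 8], max=9
Drop 6: O rot2 at col 1 lands with bottom-row=9; cleared 0 line(s) (total 1); column heights now [2 11 11 8], max=11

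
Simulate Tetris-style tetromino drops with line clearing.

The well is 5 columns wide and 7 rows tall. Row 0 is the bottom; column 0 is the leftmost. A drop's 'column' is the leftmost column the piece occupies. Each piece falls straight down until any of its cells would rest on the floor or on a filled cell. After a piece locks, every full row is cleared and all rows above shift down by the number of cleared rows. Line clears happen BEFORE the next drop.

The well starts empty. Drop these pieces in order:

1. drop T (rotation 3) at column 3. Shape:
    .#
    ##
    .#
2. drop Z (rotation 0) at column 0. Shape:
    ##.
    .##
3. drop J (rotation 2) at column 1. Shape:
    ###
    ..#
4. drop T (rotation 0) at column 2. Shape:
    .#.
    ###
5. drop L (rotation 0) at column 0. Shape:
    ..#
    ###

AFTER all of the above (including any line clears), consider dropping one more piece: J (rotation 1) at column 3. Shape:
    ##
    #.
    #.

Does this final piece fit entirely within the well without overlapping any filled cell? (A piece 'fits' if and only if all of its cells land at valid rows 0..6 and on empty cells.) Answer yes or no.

Answer: no

Derivation:
Drop 1: T rot3 at col 3 lands with bottom-row=0; cleared 0 line(s) (total 0); column heights now [0 0 0 2 3], max=3
Drop 2: Z rot0 at col 0 lands with bottom-row=0; cleared 0 line(s) (total 0); column heights now [2 2 1 2 3], max=3
Drop 3: J rot2 at col 1 lands with bottom-row=2; cleared 0 line(s) (total 0); column heights now [2 4 4 4 3], max=4
Drop 4: T rot0 at col 2 lands with bottom-row=4; cleared 0 line(s) (total 0); column heights now [2 4 5 6 5], max=6
Drop 5: L rot0 at col 0 lands with bottom-row=5; cleared 0 line(s) (total 0); column heights now [6 6 7 6 5], max=7
Test piece J rot1 at col 3 (width 2): heights before test = [6 6 7 6 5]; fits = False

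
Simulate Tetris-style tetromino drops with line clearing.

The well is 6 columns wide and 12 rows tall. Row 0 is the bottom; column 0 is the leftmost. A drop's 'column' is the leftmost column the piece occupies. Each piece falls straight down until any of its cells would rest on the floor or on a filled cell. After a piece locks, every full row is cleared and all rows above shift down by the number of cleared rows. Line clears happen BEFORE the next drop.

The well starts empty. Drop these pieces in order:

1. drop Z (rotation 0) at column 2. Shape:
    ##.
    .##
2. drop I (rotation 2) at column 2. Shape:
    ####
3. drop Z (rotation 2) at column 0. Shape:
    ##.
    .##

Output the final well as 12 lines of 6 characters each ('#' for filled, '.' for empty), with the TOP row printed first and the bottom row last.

Drop 1: Z rot0 at col 2 lands with bottom-row=0; cleared 0 line(s) (total 0); column heights now [0 0 2 2 1 0], max=2
Drop 2: I rot2 at col 2 lands with bottom-row=2; cleared 0 line(s) (total 0); column heights now [0 0 3 3 3 3], max=3
Drop 3: Z rot2 at col 0 lands with bottom-row=3; cleared 0 line(s) (total 0); column heights now [5 5 4 3 3 3], max=5

Answer: ......
......
......
......
......
......
......
##....
.##...
..####
..##..
...##.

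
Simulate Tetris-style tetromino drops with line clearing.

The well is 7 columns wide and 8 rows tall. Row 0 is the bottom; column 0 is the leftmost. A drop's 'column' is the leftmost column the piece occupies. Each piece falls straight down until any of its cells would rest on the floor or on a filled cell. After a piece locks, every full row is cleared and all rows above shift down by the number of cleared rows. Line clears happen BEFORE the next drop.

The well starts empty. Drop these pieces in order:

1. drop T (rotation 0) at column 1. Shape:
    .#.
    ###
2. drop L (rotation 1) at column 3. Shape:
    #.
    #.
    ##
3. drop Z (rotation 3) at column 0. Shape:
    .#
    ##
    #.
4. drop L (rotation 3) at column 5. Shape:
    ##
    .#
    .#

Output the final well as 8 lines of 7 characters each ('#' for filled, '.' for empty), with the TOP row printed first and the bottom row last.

Drop 1: T rot0 at col 1 lands with bottom-row=0; cleared 0 line(s) (total 0); column heights now [0 1 2 1 0 0 0], max=2
Drop 2: L rot1 at col 3 lands with bottom-row=1; cleared 0 line(s) (total 0); column heights now [0 1 2 4 2 0 0], max=4
Drop 3: Z rot3 at col 0 lands with bottom-row=0; cleared 0 line(s) (total 0); column heights now [2 3 2 4 2 0 0], max=4
Drop 4: L rot3 at col 5 lands with bottom-row=0; cleared 0 line(s) (total 0); column heights now [2 3 2 4 2 3 3], max=4

Answer: .......
.......
.......
.......
...#...
.#.#.##
#####.#
####..#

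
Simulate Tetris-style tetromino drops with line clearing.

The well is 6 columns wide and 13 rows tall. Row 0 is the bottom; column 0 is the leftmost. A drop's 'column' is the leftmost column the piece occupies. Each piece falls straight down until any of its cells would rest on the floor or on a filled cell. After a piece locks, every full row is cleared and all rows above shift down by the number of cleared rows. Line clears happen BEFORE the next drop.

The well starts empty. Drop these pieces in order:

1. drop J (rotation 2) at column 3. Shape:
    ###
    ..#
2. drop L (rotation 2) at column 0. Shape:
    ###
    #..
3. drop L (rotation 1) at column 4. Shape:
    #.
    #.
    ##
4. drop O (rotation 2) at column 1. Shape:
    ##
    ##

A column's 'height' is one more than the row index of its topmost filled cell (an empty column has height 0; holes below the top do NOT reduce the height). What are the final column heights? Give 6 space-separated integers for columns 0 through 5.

Answer: 1 2 2 0 4 2

Derivation:
Drop 1: J rot2 at col 3 lands with bottom-row=0; cleared 0 line(s) (total 0); column heights now [0 0 0 2 2 2], max=2
Drop 2: L rot2 at col 0 lands with bottom-row=0; cleared 1 line(s) (total 1); column heights now [1 0 0 0 0 1], max=1
Drop 3: L rot1 at col 4 lands with bottom-row=1; cleared 0 line(s) (total 1); column heights now [1 0 0 0 4 2], max=4
Drop 4: O rot2 at col 1 lands with bottom-row=0; cleared 0 line(s) (total 1); column heights now [1 2 2 0 4 2], max=4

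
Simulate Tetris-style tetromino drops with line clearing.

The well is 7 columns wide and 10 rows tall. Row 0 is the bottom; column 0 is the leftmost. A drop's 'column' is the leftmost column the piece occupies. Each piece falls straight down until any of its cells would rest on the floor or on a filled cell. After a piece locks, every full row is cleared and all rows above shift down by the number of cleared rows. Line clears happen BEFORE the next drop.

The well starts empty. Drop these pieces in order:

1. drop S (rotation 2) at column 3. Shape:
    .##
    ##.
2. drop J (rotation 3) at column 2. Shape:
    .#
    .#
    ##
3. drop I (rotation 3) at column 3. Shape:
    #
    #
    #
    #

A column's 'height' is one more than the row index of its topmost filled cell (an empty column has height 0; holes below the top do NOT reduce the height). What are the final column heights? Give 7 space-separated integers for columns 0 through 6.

Drop 1: S rot2 at col 3 lands with bottom-row=0; cleared 0 line(s) (total 0); column heights now [0 0 0 1 2 2 0], max=2
Drop 2: J rot3 at col 2 lands with bottom-row=1; cleared 0 line(s) (total 0); column heights now [0 0 2 4 2 2 0], max=4
Drop 3: I rot3 at col 3 lands with bottom-row=4; cleared 0 line(s) (total 0); column heights now [0 0 2 8 2 2 0], max=8

Answer: 0 0 2 8 2 2 0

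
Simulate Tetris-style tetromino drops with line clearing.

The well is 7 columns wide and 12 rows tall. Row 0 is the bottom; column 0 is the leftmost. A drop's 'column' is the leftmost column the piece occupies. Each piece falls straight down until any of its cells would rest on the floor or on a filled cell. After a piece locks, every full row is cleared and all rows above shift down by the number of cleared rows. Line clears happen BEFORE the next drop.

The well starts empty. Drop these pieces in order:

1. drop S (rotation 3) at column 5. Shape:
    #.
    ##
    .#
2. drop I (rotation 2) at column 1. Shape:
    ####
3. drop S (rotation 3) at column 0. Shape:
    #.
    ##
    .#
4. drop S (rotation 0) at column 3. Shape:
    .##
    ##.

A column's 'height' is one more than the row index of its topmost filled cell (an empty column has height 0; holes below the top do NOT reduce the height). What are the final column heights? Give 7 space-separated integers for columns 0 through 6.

Answer: 4 3 1 3 4 4 2

Derivation:
Drop 1: S rot3 at col 5 lands with bottom-row=0; cleared 0 line(s) (total 0); column heights now [0 0 0 0 0 3 2], max=3
Drop 2: I rot2 at col 1 lands with bottom-row=0; cleared 0 line(s) (total 0); column heights now [0 1 1 1 1 3 2], max=3
Drop 3: S rot3 at col 0 lands with bottom-row=1; cleared 0 line(s) (total 0); column heights now [4 3 1 1 1 3 2], max=4
Drop 4: S rot0 at col 3 lands with bottom-row=2; cleared 0 line(s) (total 0); column heights now [4 3 1 3 4 4 2], max=4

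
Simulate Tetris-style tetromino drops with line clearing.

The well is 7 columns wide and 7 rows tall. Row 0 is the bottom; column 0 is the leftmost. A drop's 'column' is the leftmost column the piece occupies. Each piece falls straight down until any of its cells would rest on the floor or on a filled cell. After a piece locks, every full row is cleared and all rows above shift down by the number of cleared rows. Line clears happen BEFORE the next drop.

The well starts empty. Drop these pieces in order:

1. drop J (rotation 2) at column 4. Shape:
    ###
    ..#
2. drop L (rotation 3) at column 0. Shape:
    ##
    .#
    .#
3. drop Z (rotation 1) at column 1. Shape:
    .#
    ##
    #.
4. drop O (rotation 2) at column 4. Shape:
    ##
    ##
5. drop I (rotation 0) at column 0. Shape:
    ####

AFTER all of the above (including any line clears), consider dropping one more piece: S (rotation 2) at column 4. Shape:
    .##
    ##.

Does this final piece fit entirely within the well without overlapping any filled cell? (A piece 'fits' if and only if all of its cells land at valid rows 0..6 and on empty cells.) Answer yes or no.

Drop 1: J rot2 at col 4 lands with bottom-row=0; cleared 0 line(s) (total 0); column heights now [0 0 0 0 2 2 2], max=2
Drop 2: L rot3 at col 0 lands with bottom-row=0; cleared 0 line(s) (total 0); column heights now [3 3 0 0 2 2 2], max=3
Drop 3: Z rot1 at col 1 lands with bottom-row=3; cleared 0 line(s) (total 0); column heights now [3 5 6 0 2 2 2], max=6
Drop 4: O rot2 at col 4 lands with bottom-row=2; cleared 0 line(s) (total 0); column heights now [3 5 6 0 4 4 2], max=6
Drop 5: I rot0 at col 0 lands with bottom-row=6; cleared 0 line(s) (total 0); column heights now [7 7 7 7 4 4 2], max=7
Test piece S rot2 at col 4 (width 3): heights before test = [7 7 7 7 4 4 2]; fits = True

Answer: yes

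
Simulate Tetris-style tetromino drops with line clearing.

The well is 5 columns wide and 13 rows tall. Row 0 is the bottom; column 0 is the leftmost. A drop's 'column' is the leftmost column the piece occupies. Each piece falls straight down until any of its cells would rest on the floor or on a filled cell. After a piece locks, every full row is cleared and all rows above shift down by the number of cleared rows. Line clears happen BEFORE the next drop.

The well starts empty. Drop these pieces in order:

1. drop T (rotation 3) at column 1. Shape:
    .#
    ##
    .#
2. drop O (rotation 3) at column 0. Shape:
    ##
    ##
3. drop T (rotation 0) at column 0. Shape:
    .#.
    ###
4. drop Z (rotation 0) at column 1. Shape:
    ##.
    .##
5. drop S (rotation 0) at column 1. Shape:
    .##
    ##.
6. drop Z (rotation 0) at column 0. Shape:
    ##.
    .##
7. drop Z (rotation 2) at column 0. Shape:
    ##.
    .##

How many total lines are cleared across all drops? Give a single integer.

Answer: 0

Derivation:
Drop 1: T rot3 at col 1 lands with bottom-row=0; cleared 0 line(s) (total 0); column heights now [0 2 3 0 0], max=3
Drop 2: O rot3 at col 0 lands with bottom-row=2; cleared 0 line(s) (total 0); column heights now [4 4 3 0 0], max=4
Drop 3: T rot0 at col 0 lands with bottom-row=4; cleared 0 line(s) (total 0); column heights now [5 6 5 0 0], max=6
Drop 4: Z rot0 at col 1 lands with bottom-row=5; cleared 0 line(s) (total 0); column heights now [5 7 7 6 0], max=7
Drop 5: S rot0 at col 1 lands with bottom-row=7; cleared 0 line(s) (total 0); column heights now [5 8 9 9 0], max=9
Drop 6: Z rot0 at col 0 lands with bottom-row=9; cleared 0 line(s) (total 0); column heights now [11 11 10 9 0], max=11
Drop 7: Z rot2 at col 0 lands with bottom-row=11; cleared 0 line(s) (total 0); column heights now [13 13 12 9 0], max=13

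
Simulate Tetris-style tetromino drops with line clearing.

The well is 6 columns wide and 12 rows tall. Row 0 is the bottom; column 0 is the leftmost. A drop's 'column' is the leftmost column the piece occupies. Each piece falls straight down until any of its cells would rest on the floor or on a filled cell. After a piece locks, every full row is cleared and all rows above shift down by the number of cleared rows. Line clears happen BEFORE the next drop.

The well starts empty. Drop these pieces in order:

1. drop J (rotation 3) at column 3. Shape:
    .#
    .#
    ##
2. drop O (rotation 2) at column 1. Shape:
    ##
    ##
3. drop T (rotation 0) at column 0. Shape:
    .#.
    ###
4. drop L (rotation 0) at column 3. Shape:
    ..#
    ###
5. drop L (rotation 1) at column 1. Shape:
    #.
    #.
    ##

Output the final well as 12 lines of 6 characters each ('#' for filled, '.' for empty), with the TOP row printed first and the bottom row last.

Answer: ......
......
......
......
......
.#....
.#....
.##..#
.#.###
###.#.
.##.#.
.####.

Derivation:
Drop 1: J rot3 at col 3 lands with bottom-row=0; cleared 0 line(s) (total 0); column heights now [0 0 0 1 3 0], max=3
Drop 2: O rot2 at col 1 lands with bottom-row=0; cleared 0 line(s) (total 0); column heights now [0 2 2 1 3 0], max=3
Drop 3: T rot0 at col 0 lands with bottom-row=2; cleared 0 line(s) (total 0); column heights now [3 4 3 1 3 0], max=4
Drop 4: L rot0 at col 3 lands with bottom-row=3; cleared 0 line(s) (total 0); column heights now [3 4 3 4 4 5], max=5
Drop 5: L rot1 at col 1 lands with bottom-row=4; cleared 0 line(s) (total 0); column heights now [3 7 5 4 4 5], max=7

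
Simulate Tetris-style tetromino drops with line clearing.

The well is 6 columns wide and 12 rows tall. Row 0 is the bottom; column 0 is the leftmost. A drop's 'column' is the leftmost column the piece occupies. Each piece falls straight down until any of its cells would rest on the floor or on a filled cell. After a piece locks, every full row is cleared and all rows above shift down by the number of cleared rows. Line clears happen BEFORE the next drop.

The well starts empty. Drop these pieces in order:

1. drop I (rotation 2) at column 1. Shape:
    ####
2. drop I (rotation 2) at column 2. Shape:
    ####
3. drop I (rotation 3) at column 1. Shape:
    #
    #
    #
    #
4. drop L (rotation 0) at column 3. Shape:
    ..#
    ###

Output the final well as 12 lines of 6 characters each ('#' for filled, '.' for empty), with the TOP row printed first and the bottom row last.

Answer: ......
......
......
......
......
......
......
.#....
.#...#
.#.###
.#####
.####.

Derivation:
Drop 1: I rot2 at col 1 lands with bottom-row=0; cleared 0 line(s) (total 0); column heights now [0 1 1 1 1 0], max=1
Drop 2: I rot2 at col 2 lands with bottom-row=1; cleared 0 line(s) (total 0); column heights now [0 1 2 2 2 2], max=2
Drop 3: I rot3 at col 1 lands with bottom-row=1; cleared 0 line(s) (total 0); column heights now [0 5 2 2 2 2], max=5
Drop 4: L rot0 at col 3 lands with bottom-row=2; cleared 0 line(s) (total 0); column heights now [0 5 2 3 3 4], max=5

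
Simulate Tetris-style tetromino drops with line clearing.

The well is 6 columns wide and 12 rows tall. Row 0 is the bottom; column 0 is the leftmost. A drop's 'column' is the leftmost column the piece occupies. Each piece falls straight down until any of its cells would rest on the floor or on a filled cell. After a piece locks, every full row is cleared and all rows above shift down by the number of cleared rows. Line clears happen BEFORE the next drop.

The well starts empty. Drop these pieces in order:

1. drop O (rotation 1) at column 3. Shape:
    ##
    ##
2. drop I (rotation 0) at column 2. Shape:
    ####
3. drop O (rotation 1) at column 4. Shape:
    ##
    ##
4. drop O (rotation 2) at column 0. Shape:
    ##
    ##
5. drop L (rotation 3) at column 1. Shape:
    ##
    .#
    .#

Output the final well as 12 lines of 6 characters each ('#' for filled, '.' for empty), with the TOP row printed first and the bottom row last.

Drop 1: O rot1 at col 3 lands with bottom-row=0; cleared 0 line(s) (total 0); column heights now [0 0 0 2 2 0], max=2
Drop 2: I rot0 at col 2 lands with bottom-row=2; cleared 0 line(s) (total 0); column heights now [0 0 3 3 3 3], max=3
Drop 3: O rot1 at col 4 lands with bottom-row=3; cleared 0 line(s) (total 0); column heights now [0 0 3 3 5 5], max=5
Drop 4: O rot2 at col 0 lands with bottom-row=0; cleared 0 line(s) (total 0); column heights now [2 2 3 3 5 5], max=5
Drop 5: L rot3 at col 1 lands with bottom-row=3; cleared 0 line(s) (total 0); column heights now [2 6 6 3 5 5], max=6

Answer: ......
......
......
......
......
......
.##...
..#.##
..#.##
..####
##.##.
##.##.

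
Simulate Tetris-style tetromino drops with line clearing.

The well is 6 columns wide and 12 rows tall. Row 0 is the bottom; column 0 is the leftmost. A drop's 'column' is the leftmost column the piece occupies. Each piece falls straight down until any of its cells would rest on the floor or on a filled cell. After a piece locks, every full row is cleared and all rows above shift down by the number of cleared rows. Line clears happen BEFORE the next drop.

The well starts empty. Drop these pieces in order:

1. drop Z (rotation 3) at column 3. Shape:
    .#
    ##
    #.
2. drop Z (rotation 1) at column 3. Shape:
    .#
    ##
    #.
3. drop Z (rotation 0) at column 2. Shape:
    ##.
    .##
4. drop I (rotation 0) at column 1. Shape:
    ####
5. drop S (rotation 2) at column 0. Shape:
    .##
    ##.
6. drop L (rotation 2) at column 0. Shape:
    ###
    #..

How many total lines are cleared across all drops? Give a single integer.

Answer: 0

Derivation:
Drop 1: Z rot3 at col 3 lands with bottom-row=0; cleared 0 line(s) (total 0); column heights now [0 0 0 2 3 0], max=3
Drop 2: Z rot1 at col 3 lands with bottom-row=2; cleared 0 line(s) (total 0); column heights now [0 0 0 4 5 0], max=5
Drop 3: Z rot0 at col 2 lands with bottom-row=5; cleared 0 line(s) (total 0); column heights now [0 0 7 7 6 0], max=7
Drop 4: I rot0 at col 1 lands with bottom-row=7; cleared 0 line(s) (total 0); column heights now [0 8 8 8 8 0], max=8
Drop 5: S rot2 at col 0 lands with bottom-row=8; cleared 0 line(s) (total 0); column heights now [9 10 10 8 8 0], max=10
Drop 6: L rot2 at col 0 lands with bottom-row=9; cleared 0 line(s) (total 0); column heights now [11 11 11 8 8 0], max=11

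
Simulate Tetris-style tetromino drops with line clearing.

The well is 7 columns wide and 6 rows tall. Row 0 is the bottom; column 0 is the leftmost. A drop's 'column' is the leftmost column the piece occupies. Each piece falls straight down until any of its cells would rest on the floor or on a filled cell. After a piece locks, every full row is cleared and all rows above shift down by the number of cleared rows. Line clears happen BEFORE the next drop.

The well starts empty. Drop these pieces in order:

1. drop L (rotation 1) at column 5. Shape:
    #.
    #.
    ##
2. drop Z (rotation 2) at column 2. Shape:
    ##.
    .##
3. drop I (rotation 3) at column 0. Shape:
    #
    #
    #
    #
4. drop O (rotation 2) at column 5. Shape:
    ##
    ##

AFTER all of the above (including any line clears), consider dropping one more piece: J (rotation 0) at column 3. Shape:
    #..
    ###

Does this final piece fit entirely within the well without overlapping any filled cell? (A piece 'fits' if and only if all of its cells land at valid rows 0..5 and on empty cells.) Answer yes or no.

Answer: no

Derivation:
Drop 1: L rot1 at col 5 lands with bottom-row=0; cleared 0 line(s) (total 0); column heights now [0 0 0 0 0 3 1], max=3
Drop 2: Z rot2 at col 2 lands with bottom-row=0; cleared 0 line(s) (total 0); column heights now [0 0 2 2 1 3 1], max=3
Drop 3: I rot3 at col 0 lands with bottom-row=0; cleared 0 line(s) (total 0); column heights now [4 0 2 2 1 3 1], max=4
Drop 4: O rot2 at col 5 lands with bottom-row=3; cleared 0 line(s) (total 0); column heights now [4 0 2 2 1 5 5], max=5
Test piece J rot0 at col 3 (width 3): heights before test = [4 0 2 2 1 5 5]; fits = False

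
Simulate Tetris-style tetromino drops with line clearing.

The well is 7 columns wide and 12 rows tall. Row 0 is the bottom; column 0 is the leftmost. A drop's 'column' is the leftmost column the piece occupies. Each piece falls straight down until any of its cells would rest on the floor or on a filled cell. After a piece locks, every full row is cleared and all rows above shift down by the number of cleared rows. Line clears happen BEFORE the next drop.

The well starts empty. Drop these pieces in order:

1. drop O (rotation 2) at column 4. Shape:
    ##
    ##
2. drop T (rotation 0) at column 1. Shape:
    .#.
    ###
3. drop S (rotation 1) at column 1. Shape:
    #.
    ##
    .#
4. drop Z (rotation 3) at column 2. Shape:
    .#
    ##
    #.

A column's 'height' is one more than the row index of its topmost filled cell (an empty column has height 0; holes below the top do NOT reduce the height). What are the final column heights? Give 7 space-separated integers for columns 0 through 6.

Drop 1: O rot2 at col 4 lands with bottom-row=0; cleared 0 line(s) (total 0); column heights now [0 0 0 0 2 2 0], max=2
Drop 2: T rot0 at col 1 lands with bottom-row=0; cleared 0 line(s) (total 0); column heights now [0 1 2 1 2 2 0], max=2
Drop 3: S rot1 at col 1 lands with bottom-row=2; cleared 0 line(s) (total 0); column heights now [0 5 4 1 2 2 0], max=5
Drop 4: Z rot3 at col 2 lands with bottom-row=4; cleared 0 line(s) (total 0); column heights now [0 5 6 7 2 2 0], max=7

Answer: 0 5 6 7 2 2 0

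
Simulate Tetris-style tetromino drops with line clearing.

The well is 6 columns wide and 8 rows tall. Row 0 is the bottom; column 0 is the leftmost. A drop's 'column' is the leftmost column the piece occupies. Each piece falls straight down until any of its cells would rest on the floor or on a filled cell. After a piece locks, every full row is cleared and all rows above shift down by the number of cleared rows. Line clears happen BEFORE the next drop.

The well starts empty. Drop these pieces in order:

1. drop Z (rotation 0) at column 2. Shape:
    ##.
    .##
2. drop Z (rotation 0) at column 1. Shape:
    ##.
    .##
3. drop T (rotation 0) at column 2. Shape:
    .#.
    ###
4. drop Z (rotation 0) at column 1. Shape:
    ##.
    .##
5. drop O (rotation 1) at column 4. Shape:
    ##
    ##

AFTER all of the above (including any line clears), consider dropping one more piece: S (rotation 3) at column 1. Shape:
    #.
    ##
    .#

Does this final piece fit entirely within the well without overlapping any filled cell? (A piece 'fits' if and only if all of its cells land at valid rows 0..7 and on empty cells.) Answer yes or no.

Drop 1: Z rot0 at col 2 lands with bottom-row=0; cleared 0 line(s) (total 0); column heights now [0 0 2 2 1 0], max=2
Drop 2: Z rot0 at col 1 lands with bottom-row=2; cleared 0 line(s) (total 0); column heights now [0 4 4 3 1 0], max=4
Drop 3: T rot0 at col 2 lands with bottom-row=4; cleared 0 line(s) (total 0); column heights now [0 4 5 6 5 0], max=6
Drop 4: Z rot0 at col 1 lands with bottom-row=6; cleared 0 line(s) (total 0); column heights now [0 8 8 7 5 0], max=8
Drop 5: O rot1 at col 4 lands with bottom-row=5; cleared 0 line(s) (total 0); column heights now [0 8 8 7 7 7], max=8
Test piece S rot3 at col 1 (width 2): heights before test = [0 8 8 7 7 7]; fits = False

Answer: no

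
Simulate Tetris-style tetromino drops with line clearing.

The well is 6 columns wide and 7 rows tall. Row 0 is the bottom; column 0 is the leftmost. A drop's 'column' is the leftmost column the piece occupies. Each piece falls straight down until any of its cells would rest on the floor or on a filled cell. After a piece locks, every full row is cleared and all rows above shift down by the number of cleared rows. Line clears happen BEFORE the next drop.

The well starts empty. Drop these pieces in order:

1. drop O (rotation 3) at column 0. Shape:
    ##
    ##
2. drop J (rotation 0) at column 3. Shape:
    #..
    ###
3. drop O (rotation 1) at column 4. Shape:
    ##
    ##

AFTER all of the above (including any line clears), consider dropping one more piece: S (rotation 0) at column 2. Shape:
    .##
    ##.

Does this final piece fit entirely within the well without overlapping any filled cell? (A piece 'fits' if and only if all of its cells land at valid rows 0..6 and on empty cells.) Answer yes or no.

Answer: yes

Derivation:
Drop 1: O rot3 at col 0 lands with bottom-row=0; cleared 0 line(s) (total 0); column heights now [2 2 0 0 0 0], max=2
Drop 2: J rot0 at col 3 lands with bottom-row=0; cleared 0 line(s) (total 0); column heights now [2 2 0 2 1 1], max=2
Drop 3: O rot1 at col 4 lands with bottom-row=1; cleared 0 line(s) (total 0); column heights now [2 2 0 2 3 3], max=3
Test piece S rot0 at col 2 (width 3): heights before test = [2 2 0 2 3 3]; fits = True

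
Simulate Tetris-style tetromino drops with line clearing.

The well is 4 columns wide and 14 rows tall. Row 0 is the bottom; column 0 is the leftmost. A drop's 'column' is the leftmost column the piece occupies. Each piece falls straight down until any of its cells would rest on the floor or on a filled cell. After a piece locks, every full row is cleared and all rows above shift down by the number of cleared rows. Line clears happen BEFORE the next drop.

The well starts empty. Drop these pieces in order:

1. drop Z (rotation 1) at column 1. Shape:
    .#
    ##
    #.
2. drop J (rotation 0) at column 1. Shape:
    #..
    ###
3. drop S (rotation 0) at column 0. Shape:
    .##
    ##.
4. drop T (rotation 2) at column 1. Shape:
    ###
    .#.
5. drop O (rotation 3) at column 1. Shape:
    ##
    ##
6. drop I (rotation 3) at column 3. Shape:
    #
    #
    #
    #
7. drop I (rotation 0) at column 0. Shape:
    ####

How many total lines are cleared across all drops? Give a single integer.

Answer: 1

Derivation:
Drop 1: Z rot1 at col 1 lands with bottom-row=0; cleared 0 line(s) (total 0); column heights now [0 2 3 0], max=3
Drop 2: J rot0 at col 1 lands with bottom-row=3; cleared 0 line(s) (total 0); column heights now [0 5 4 4], max=5
Drop 3: S rot0 at col 0 lands with bottom-row=5; cleared 0 line(s) (total 0); column heights now [6 7 7 4], max=7
Drop 4: T rot2 at col 1 lands with bottom-row=7; cleared 0 line(s) (total 0); column heights now [6 9 9 9], max=9
Drop 5: O rot3 at col 1 lands with bottom-row=9; cleared 0 line(s) (total 0); column heights now [6 11 11 9], max=11
Drop 6: I rot3 at col 3 lands with bottom-row=9; cleared 0 line(s) (total 0); column heights now [6 11 11 13], max=13
Drop 7: I rot0 at col 0 lands with bottom-row=13; cleared 1 line(s) (total 1); column heights now [6 11 11 13], max=13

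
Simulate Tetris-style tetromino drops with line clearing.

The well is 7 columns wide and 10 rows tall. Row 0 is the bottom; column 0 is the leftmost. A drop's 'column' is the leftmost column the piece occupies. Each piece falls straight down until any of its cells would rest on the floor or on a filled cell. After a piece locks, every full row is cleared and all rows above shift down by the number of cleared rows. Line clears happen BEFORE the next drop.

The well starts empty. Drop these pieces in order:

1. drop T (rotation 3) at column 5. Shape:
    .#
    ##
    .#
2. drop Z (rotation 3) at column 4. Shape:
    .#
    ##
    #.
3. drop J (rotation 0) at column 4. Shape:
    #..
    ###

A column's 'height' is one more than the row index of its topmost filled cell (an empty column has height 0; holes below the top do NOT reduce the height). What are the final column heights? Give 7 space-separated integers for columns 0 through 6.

Answer: 0 0 0 0 6 5 5

Derivation:
Drop 1: T rot3 at col 5 lands with bottom-row=0; cleared 0 line(s) (total 0); column heights now [0 0 0 0 0 2 3], max=3
Drop 2: Z rot3 at col 4 lands with bottom-row=1; cleared 0 line(s) (total 0); column heights now [0 0 0 0 3 4 3], max=4
Drop 3: J rot0 at col 4 lands with bottom-row=4; cleared 0 line(s) (total 0); column heights now [0 0 0 0 6 5 5], max=6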